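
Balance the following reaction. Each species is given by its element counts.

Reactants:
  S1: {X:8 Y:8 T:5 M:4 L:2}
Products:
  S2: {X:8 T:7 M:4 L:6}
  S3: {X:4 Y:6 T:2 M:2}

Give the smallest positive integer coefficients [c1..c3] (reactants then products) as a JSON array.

Coefficients: [3, 1, 4]

X: 3·8 = 24 | 1·8+4·4 = 24
Y: 3·8 = 24 | 1·0+4·6 = 24
T: 3·5 = 15 | 1·7+4·2 = 15
M: 3·4 = 12 | 1·4+4·2 = 12
L: 3·2 = 6 | 1·6+4·0 = 6
gcd(3,1,4) = 1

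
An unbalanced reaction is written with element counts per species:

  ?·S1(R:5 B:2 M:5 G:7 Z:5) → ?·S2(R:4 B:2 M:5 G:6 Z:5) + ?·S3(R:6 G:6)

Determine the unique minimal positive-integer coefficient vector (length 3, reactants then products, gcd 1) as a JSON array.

Coefficients: [6, 6, 1]

R: 6·5 = 30 | 6·4+1·6 = 30
B: 6·2 = 12 | 6·2+1·0 = 12
M: 6·5 = 30 | 6·5+1·0 = 30
G: 6·7 = 42 | 6·6+1·6 = 42
Z: 6·5 = 30 | 6·5+1·0 = 30
gcd(6,6,1) = 1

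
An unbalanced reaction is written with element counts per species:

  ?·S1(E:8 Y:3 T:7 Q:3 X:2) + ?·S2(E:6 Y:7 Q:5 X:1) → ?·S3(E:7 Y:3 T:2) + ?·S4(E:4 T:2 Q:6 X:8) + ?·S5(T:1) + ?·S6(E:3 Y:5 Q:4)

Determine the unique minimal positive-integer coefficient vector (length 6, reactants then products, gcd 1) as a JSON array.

Coefficients: [2, 4, 3, 1, 6, 5]

E: 2·8+4·6 = 40 | 3·7+1·4+6·0+5·3 = 40
Y: 2·3+4·7 = 34 | 3·3+1·0+6·0+5·5 = 34
T: 2·7+4·0 = 14 | 3·2+1·2+6·1+5·0 = 14
Q: 2·3+4·5 = 26 | 3·0+1·6+6·0+5·4 = 26
X: 2·2+4·1 = 8 | 3·0+1·8+6·0+5·0 = 8
gcd(2,4,3,1,6,5) = 1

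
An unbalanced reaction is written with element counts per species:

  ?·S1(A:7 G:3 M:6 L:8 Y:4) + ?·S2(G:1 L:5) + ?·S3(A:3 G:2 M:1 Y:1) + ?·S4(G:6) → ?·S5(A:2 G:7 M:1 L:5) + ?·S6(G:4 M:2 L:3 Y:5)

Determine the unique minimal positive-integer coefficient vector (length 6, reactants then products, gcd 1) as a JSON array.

Coefficients: [1, 4, 1, 5, 5, 1]

A: 1·7+4·0+1·3+5·0 = 10 | 5·2+1·0 = 10
G: 1·3+4·1+1·2+5·6 = 39 | 5·7+1·4 = 39
M: 1·6+4·0+1·1+5·0 = 7 | 5·1+1·2 = 7
L: 1·8+4·5+1·0+5·0 = 28 | 5·5+1·3 = 28
Y: 1·4+4·0+1·1+5·0 = 5 | 5·0+1·5 = 5
gcd(1,4,1,5,5,1) = 1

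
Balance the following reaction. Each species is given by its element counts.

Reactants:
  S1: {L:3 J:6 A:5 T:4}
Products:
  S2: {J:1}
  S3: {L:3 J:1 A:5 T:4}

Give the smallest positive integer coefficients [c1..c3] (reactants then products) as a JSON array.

Coefficients: [1, 5, 1]

L: 1·3 = 3 | 5·0+1·3 = 3
J: 1·6 = 6 | 5·1+1·1 = 6
A: 1·5 = 5 | 5·0+1·5 = 5
T: 1·4 = 4 | 5·0+1·4 = 4
gcd(1,5,1) = 1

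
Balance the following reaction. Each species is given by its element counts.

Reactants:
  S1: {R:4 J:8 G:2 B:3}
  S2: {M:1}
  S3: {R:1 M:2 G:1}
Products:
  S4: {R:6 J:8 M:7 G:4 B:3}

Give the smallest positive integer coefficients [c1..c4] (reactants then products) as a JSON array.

Coefficients: [1, 3, 2, 1]

R: 1·4+3·0+2·1 = 6 | 1·6 = 6
J: 1·8+3·0+2·0 = 8 | 1·8 = 8
M: 1·0+3·1+2·2 = 7 | 1·7 = 7
G: 1·2+3·0+2·1 = 4 | 1·4 = 4
B: 1·3+3·0+2·0 = 3 | 1·3 = 3
gcd(1,3,2,1) = 1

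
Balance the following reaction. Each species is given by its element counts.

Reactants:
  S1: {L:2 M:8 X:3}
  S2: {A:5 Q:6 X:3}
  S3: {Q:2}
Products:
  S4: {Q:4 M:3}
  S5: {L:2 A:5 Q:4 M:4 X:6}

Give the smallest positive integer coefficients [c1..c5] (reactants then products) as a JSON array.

L: 3·2+3·0+5·0 = 6 | 4·0+3·2 = 6
A: 3·0+3·5+5·0 = 15 | 4·0+3·5 = 15
Q: 3·0+3·6+5·2 = 28 | 4·4+3·4 = 28
M: 3·8+3·0+5·0 = 24 | 4·3+3·4 = 24
X: 3·3+3·3+5·0 = 18 | 4·0+3·6 = 18
gcd(3,3,5,4,3) = 1

Coefficients: [3, 3, 5, 4, 3]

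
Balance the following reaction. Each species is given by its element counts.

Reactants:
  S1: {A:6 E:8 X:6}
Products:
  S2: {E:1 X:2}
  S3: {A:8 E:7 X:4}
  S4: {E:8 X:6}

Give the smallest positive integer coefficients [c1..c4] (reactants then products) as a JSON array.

A: 4·6 = 24 | 3·0+3·8+1·0 = 24
E: 4·8 = 32 | 3·1+3·7+1·8 = 32
X: 4·6 = 24 | 3·2+3·4+1·6 = 24
gcd(4,3,3,1) = 1

Coefficients: [4, 3, 3, 1]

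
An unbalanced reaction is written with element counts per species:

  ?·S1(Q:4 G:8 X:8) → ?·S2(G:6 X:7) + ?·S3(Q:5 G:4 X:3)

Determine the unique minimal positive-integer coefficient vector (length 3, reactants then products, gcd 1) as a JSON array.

Q: 5·4 = 20 | 4·0+4·5 = 20
G: 5·8 = 40 | 4·6+4·4 = 40
X: 5·8 = 40 | 4·7+4·3 = 40
gcd(5,4,4) = 1

Coefficients: [5, 4, 4]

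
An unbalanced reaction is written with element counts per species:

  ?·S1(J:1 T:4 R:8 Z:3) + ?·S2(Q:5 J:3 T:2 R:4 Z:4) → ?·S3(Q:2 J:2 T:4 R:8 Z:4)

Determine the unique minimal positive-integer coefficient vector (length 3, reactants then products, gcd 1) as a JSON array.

Coefficients: [4, 2, 5]

Q: 4·0+2·5 = 10 | 5·2 = 10
J: 4·1+2·3 = 10 | 5·2 = 10
T: 4·4+2·2 = 20 | 5·4 = 20
R: 4·8+2·4 = 40 | 5·8 = 40
Z: 4·3+2·4 = 20 | 5·4 = 20
gcd(4,2,5) = 1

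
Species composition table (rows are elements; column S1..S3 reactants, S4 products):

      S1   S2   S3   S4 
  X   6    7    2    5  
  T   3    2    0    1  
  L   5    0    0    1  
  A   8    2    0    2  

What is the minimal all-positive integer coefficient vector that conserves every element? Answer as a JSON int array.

X: 1·6+1·7+6·2 = 25 | 5·5 = 25
T: 1·3+1·2+6·0 = 5 | 5·1 = 5
L: 1·5+1·0+6·0 = 5 | 5·1 = 5
A: 1·8+1·2+6·0 = 10 | 5·2 = 10
gcd(1,1,6,5) = 1

Coefficients: [1, 1, 6, 5]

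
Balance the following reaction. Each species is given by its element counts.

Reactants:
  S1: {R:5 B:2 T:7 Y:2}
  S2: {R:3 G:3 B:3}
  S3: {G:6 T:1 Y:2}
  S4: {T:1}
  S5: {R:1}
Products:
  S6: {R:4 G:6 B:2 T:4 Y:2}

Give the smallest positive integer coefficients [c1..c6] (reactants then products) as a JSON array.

Coefficients: [1, 2, 3, 6, 5, 4]

R: 1·5+2·3+3·0+6·0+5·1 = 16 | 4·4 = 16
G: 1·0+2·3+3·6+6·0+5·0 = 24 | 4·6 = 24
B: 1·2+2·3+3·0+6·0+5·0 = 8 | 4·2 = 8
T: 1·7+2·0+3·1+6·1+5·0 = 16 | 4·4 = 16
Y: 1·2+2·0+3·2+6·0+5·0 = 8 | 4·2 = 8
gcd(1,2,3,6,5,4) = 1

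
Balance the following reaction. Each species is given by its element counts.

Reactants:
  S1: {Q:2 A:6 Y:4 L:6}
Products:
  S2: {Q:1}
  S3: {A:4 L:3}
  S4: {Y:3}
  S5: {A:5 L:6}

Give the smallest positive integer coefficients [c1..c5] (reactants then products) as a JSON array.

Coefficients: [3, 6, 2, 4, 2]

Q: 3·2 = 6 | 6·1+2·0+4·0+2·0 = 6
A: 3·6 = 18 | 6·0+2·4+4·0+2·5 = 18
Y: 3·4 = 12 | 6·0+2·0+4·3+2·0 = 12
L: 3·6 = 18 | 6·0+2·3+4·0+2·6 = 18
gcd(3,6,2,4,2) = 1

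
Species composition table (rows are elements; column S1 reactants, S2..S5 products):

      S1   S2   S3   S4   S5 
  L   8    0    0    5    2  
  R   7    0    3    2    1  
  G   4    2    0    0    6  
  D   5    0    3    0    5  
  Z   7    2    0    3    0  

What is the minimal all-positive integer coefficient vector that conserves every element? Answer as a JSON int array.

L: 4·8 = 32 | 5·0+5·0+6·5+1·2 = 32
R: 4·7 = 28 | 5·0+5·3+6·2+1·1 = 28
G: 4·4 = 16 | 5·2+5·0+6·0+1·6 = 16
D: 4·5 = 20 | 5·0+5·3+6·0+1·5 = 20
Z: 4·7 = 28 | 5·2+5·0+6·3+1·0 = 28
gcd(4,5,5,6,1) = 1

Coefficients: [4, 5, 5, 6, 1]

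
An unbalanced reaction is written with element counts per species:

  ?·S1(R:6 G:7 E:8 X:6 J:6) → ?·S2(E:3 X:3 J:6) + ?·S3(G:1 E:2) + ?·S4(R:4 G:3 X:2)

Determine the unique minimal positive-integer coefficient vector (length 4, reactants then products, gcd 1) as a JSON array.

Coefficients: [2, 2, 5, 3]

R: 2·6 = 12 | 2·0+5·0+3·4 = 12
G: 2·7 = 14 | 2·0+5·1+3·3 = 14
E: 2·8 = 16 | 2·3+5·2+3·0 = 16
X: 2·6 = 12 | 2·3+5·0+3·2 = 12
J: 2·6 = 12 | 2·6+5·0+3·0 = 12
gcd(2,2,5,3) = 1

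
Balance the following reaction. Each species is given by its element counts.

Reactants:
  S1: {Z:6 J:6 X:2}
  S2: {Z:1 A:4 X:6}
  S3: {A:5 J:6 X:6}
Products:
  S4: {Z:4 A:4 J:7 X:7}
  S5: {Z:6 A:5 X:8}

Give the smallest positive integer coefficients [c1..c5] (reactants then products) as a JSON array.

Coefficients: [5, 6, 2, 6, 2]

Z: 5·6+6·1+2·0 = 36 | 6·4+2·6 = 36
A: 5·0+6·4+2·5 = 34 | 6·4+2·5 = 34
J: 5·6+6·0+2·6 = 42 | 6·7+2·0 = 42
X: 5·2+6·6+2·6 = 58 | 6·7+2·8 = 58
gcd(5,6,2,6,2) = 1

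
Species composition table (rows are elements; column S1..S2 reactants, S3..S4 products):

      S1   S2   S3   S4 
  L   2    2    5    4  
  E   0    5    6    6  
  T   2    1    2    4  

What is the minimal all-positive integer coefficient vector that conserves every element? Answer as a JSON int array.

Coefficients: [5, 6, 2, 3]

L: 5·2+6·2 = 22 | 2·5+3·4 = 22
E: 5·0+6·5 = 30 | 2·6+3·6 = 30
T: 5·2+6·1 = 16 | 2·2+3·4 = 16
gcd(5,6,2,3) = 1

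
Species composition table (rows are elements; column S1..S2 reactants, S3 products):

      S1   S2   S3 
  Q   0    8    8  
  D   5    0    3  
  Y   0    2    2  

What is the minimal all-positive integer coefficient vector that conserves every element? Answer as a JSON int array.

Q: 3·0+5·8 = 40 | 5·8 = 40
D: 3·5+5·0 = 15 | 5·3 = 15
Y: 3·0+5·2 = 10 | 5·2 = 10
gcd(3,5,5) = 1

Coefficients: [3, 5, 5]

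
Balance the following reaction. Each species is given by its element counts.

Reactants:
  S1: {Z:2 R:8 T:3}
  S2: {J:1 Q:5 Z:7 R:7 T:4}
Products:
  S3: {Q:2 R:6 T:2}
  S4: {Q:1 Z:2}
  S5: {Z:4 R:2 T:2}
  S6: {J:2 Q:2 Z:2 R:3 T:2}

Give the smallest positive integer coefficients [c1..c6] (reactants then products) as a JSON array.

J: 2·0+4·1 = 4 | 5·0+6·0+4·0+2·2 = 4
Q: 2·0+4·5 = 20 | 5·2+6·1+4·0+2·2 = 20
Z: 2·2+4·7 = 32 | 5·0+6·2+4·4+2·2 = 32
R: 2·8+4·7 = 44 | 5·6+6·0+4·2+2·3 = 44
T: 2·3+4·4 = 22 | 5·2+6·0+4·2+2·2 = 22
gcd(2,4,5,6,4,2) = 1

Coefficients: [2, 4, 5, 6, 4, 2]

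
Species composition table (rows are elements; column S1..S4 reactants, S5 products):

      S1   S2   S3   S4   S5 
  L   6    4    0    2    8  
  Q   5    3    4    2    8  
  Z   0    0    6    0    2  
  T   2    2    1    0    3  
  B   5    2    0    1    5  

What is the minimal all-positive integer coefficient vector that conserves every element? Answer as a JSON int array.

Coefficients: [3, 5, 2, 5, 6]

L: 3·6+5·4+2·0+5·2 = 48 | 6·8 = 48
Q: 3·5+5·3+2·4+5·2 = 48 | 6·8 = 48
Z: 3·0+5·0+2·6+5·0 = 12 | 6·2 = 12
T: 3·2+5·2+2·1+5·0 = 18 | 6·3 = 18
B: 3·5+5·2+2·0+5·1 = 30 | 6·5 = 30
gcd(3,5,2,5,6) = 1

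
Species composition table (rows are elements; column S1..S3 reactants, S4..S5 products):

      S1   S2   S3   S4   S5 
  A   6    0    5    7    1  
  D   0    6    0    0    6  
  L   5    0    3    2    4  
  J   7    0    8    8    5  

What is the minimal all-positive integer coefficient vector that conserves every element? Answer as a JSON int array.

A: 1·6+3·0+5·5 = 31 | 4·7+3·1 = 31
D: 1·0+3·6+5·0 = 18 | 4·0+3·6 = 18
L: 1·5+3·0+5·3 = 20 | 4·2+3·4 = 20
J: 1·7+3·0+5·8 = 47 | 4·8+3·5 = 47
gcd(1,3,5,4,3) = 1

Coefficients: [1, 3, 5, 4, 3]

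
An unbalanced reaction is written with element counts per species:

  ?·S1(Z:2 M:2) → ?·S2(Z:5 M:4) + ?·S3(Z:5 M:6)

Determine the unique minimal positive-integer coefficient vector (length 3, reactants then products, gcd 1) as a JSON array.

Coefficients: [5, 1, 1]

Z: 5·2 = 10 | 1·5+1·5 = 10
M: 5·2 = 10 | 1·4+1·6 = 10
gcd(5,1,1) = 1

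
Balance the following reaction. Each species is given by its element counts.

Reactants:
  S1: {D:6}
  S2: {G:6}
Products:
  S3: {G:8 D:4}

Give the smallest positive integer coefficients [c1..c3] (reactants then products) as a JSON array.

Coefficients: [2, 4, 3]

G: 2·0+4·6 = 24 | 3·8 = 24
D: 2·6+4·0 = 12 | 3·4 = 12
gcd(2,4,3) = 1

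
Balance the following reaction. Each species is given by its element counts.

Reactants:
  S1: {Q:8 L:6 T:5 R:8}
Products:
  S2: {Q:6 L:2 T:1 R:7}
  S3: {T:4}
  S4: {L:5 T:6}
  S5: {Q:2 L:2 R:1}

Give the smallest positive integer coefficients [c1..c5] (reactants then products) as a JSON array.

Q: 5·8 = 40 | 5·6+2·0+2·0+5·2 = 40
L: 5·6 = 30 | 5·2+2·0+2·5+5·2 = 30
T: 5·5 = 25 | 5·1+2·4+2·6+5·0 = 25
R: 5·8 = 40 | 5·7+2·0+2·0+5·1 = 40
gcd(5,5,2,2,5) = 1

Coefficients: [5, 5, 2, 2, 5]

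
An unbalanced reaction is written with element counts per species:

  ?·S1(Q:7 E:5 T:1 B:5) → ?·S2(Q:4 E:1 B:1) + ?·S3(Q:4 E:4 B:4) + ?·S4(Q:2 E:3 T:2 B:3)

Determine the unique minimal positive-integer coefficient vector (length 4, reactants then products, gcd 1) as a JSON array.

Coefficients: [6, 5, 4, 3]

Q: 6·7 = 42 | 5·4+4·4+3·2 = 42
E: 6·5 = 30 | 5·1+4·4+3·3 = 30
T: 6·1 = 6 | 5·0+4·0+3·2 = 6
B: 6·5 = 30 | 5·1+4·4+3·3 = 30
gcd(6,5,4,3) = 1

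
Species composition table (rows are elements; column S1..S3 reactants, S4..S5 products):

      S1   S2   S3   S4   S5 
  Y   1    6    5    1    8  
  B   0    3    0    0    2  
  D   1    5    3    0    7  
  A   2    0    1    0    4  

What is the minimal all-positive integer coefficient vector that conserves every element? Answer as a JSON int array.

Y: 5·1+2·6+2·5 = 27 | 3·1+3·8 = 27
B: 5·0+2·3+2·0 = 6 | 3·0+3·2 = 6
D: 5·1+2·5+2·3 = 21 | 3·0+3·7 = 21
A: 5·2+2·0+2·1 = 12 | 3·0+3·4 = 12
gcd(5,2,2,3,3) = 1

Coefficients: [5, 2, 2, 3, 3]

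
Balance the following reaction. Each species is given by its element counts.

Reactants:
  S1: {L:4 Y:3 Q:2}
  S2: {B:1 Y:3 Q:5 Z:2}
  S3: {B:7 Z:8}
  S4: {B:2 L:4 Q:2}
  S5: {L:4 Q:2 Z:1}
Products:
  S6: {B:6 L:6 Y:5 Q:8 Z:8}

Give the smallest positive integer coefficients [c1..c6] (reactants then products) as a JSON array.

B: 4·0+6·1+4·7+1·2+4·0 = 36 | 6·6 = 36
L: 4·4+6·0+4·0+1·4+4·4 = 36 | 6·6 = 36
Y: 4·3+6·3+4·0+1·0+4·0 = 30 | 6·5 = 30
Q: 4·2+6·5+4·0+1·2+4·2 = 48 | 6·8 = 48
Z: 4·0+6·2+4·8+1·0+4·1 = 48 | 6·8 = 48
gcd(4,6,4,1,4,6) = 1

Coefficients: [4, 6, 4, 1, 4, 6]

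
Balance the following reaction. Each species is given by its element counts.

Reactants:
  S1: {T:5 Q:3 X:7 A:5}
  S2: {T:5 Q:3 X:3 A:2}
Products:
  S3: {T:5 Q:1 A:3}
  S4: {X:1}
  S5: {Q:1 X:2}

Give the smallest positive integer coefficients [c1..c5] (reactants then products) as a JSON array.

T: 1·5+2·5 = 15 | 3·5+1·0+6·0 = 15
Q: 1·3+2·3 = 9 | 3·1+1·0+6·1 = 9
X: 1·7+2·3 = 13 | 3·0+1·1+6·2 = 13
A: 1·5+2·2 = 9 | 3·3+1·0+6·0 = 9
gcd(1,2,3,1,6) = 1

Coefficients: [1, 2, 3, 1, 6]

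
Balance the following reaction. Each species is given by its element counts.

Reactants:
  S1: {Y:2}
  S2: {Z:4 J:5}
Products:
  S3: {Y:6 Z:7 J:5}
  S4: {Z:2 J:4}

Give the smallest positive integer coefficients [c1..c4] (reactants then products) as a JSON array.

Coefficients: [6, 6, 2, 5]

Y: 6·2+6·0 = 12 | 2·6+5·0 = 12
Z: 6·0+6·4 = 24 | 2·7+5·2 = 24
J: 6·0+6·5 = 30 | 2·5+5·4 = 30
gcd(6,6,2,5) = 1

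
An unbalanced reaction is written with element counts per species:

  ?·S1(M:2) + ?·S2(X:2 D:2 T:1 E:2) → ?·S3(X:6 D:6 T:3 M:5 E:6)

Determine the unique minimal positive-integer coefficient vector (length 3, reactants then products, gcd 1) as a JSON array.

Coefficients: [5, 6, 2]

X: 5·0+6·2 = 12 | 2·6 = 12
D: 5·0+6·2 = 12 | 2·6 = 12
T: 5·0+6·1 = 6 | 2·3 = 6
M: 5·2+6·0 = 10 | 2·5 = 10
E: 5·0+6·2 = 12 | 2·6 = 12
gcd(5,6,2) = 1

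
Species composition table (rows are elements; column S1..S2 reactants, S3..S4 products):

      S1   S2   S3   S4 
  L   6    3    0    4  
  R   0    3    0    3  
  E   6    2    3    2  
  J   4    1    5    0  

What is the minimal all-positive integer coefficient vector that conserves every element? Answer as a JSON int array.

L: 1·6+6·3 = 24 | 2·0+6·4 = 24
R: 1·0+6·3 = 18 | 2·0+6·3 = 18
E: 1·6+6·2 = 18 | 2·3+6·2 = 18
J: 1·4+6·1 = 10 | 2·5+6·0 = 10
gcd(1,6,2,6) = 1

Coefficients: [1, 6, 2, 6]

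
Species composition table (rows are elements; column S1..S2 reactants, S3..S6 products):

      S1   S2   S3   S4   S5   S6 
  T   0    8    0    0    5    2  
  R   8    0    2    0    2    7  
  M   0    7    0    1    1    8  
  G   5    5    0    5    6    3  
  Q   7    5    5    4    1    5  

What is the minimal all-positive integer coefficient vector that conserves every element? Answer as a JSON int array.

Coefficients: [4, 3, 5, 1, 4, 2]

T: 4·0+3·8 = 24 | 5·0+1·0+4·5+2·2 = 24
R: 4·8+3·0 = 32 | 5·2+1·0+4·2+2·7 = 32
M: 4·0+3·7 = 21 | 5·0+1·1+4·1+2·8 = 21
G: 4·5+3·5 = 35 | 5·0+1·5+4·6+2·3 = 35
Q: 4·7+3·5 = 43 | 5·5+1·4+4·1+2·5 = 43
gcd(4,3,5,1,4,2) = 1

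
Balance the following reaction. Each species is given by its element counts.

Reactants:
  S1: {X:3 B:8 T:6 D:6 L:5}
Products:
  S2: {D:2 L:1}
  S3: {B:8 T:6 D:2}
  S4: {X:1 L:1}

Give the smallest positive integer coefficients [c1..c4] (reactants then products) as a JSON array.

X: 1·3 = 3 | 2·0+1·0+3·1 = 3
B: 1·8 = 8 | 2·0+1·8+3·0 = 8
T: 1·6 = 6 | 2·0+1·6+3·0 = 6
D: 1·6 = 6 | 2·2+1·2+3·0 = 6
L: 1·5 = 5 | 2·1+1·0+3·1 = 5
gcd(1,2,1,3) = 1

Coefficients: [1, 2, 1, 3]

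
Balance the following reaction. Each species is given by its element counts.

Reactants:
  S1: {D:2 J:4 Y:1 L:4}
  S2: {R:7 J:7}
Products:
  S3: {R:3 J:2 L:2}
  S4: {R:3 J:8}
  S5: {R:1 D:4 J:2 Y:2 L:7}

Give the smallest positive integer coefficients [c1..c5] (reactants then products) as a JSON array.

R: 4·0+2·7 = 14 | 1·3+3·3+2·1 = 14
D: 4·2+2·0 = 8 | 1·0+3·0+2·4 = 8
J: 4·4+2·7 = 30 | 1·2+3·8+2·2 = 30
Y: 4·1+2·0 = 4 | 1·0+3·0+2·2 = 4
L: 4·4+2·0 = 16 | 1·2+3·0+2·7 = 16
gcd(4,2,1,3,2) = 1

Coefficients: [4, 2, 1, 3, 2]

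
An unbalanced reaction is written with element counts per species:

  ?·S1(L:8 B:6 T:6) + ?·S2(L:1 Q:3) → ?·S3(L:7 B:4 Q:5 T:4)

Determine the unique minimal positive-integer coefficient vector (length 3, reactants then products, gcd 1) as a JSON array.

L: 2·8+5·1 = 21 | 3·7 = 21
B: 2·6+5·0 = 12 | 3·4 = 12
Q: 2·0+5·3 = 15 | 3·5 = 15
T: 2·6+5·0 = 12 | 3·4 = 12
gcd(2,5,3) = 1

Coefficients: [2, 5, 3]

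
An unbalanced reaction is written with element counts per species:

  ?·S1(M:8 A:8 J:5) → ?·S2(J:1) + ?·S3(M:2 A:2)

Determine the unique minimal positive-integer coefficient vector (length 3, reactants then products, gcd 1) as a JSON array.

Coefficients: [1, 5, 4]

M: 1·8 = 8 | 5·0+4·2 = 8
A: 1·8 = 8 | 5·0+4·2 = 8
J: 1·5 = 5 | 5·1+4·0 = 5
gcd(1,5,4) = 1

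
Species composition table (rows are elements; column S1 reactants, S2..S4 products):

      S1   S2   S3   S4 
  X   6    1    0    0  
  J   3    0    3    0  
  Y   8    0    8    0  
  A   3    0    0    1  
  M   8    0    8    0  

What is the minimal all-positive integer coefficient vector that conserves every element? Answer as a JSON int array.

X: 1·6 = 6 | 6·1+1·0+3·0 = 6
J: 1·3 = 3 | 6·0+1·3+3·0 = 3
Y: 1·8 = 8 | 6·0+1·8+3·0 = 8
A: 1·3 = 3 | 6·0+1·0+3·1 = 3
M: 1·8 = 8 | 6·0+1·8+3·0 = 8
gcd(1,6,1,3) = 1

Coefficients: [1, 6, 1, 3]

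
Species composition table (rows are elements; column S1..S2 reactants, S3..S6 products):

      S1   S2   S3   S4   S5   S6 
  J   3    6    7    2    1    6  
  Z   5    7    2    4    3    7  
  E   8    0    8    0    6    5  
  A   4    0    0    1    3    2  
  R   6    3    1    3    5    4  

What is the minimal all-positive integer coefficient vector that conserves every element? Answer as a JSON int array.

J: 5·3+5·6 = 45 | 1·7+6·2+2·1+4·6 = 45
Z: 5·5+5·7 = 60 | 1·2+6·4+2·3+4·7 = 60
E: 5·8+5·0 = 40 | 1·8+6·0+2·6+4·5 = 40
A: 5·4+5·0 = 20 | 1·0+6·1+2·3+4·2 = 20
R: 5·6+5·3 = 45 | 1·1+6·3+2·5+4·4 = 45
gcd(5,5,1,6,2,4) = 1

Coefficients: [5, 5, 1, 6, 2, 4]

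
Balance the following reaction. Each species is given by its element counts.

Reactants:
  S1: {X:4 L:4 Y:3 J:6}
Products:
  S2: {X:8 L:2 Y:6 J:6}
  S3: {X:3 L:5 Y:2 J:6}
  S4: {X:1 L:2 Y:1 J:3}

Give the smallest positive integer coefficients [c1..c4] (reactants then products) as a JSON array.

Coefficients: [4, 1, 2, 2]

X: 4·4 = 16 | 1·8+2·3+2·1 = 16
L: 4·4 = 16 | 1·2+2·5+2·2 = 16
Y: 4·3 = 12 | 1·6+2·2+2·1 = 12
J: 4·6 = 24 | 1·6+2·6+2·3 = 24
gcd(4,1,2,2) = 1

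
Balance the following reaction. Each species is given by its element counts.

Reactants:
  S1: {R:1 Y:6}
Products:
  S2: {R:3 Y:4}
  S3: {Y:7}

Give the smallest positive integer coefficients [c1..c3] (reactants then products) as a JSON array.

R: 3·1 = 3 | 1·3+2·0 = 3
Y: 3·6 = 18 | 1·4+2·7 = 18
gcd(3,1,2) = 1

Coefficients: [3, 1, 2]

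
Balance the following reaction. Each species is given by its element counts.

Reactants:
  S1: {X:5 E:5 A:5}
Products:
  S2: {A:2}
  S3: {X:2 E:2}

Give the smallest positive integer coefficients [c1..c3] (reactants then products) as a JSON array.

X: 2·5 = 10 | 5·0+5·2 = 10
E: 2·5 = 10 | 5·0+5·2 = 10
A: 2·5 = 10 | 5·2+5·0 = 10
gcd(2,5,5) = 1

Coefficients: [2, 5, 5]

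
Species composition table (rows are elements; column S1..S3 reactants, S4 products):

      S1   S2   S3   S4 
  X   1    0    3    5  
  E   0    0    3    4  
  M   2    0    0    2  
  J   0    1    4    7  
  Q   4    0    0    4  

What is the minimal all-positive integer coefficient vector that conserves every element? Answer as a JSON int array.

Coefficients: [3, 5, 4, 3]

X: 3·1+5·0+4·3 = 15 | 3·5 = 15
E: 3·0+5·0+4·3 = 12 | 3·4 = 12
M: 3·2+5·0+4·0 = 6 | 3·2 = 6
J: 3·0+5·1+4·4 = 21 | 3·7 = 21
Q: 3·4+5·0+4·0 = 12 | 3·4 = 12
gcd(3,5,4,3) = 1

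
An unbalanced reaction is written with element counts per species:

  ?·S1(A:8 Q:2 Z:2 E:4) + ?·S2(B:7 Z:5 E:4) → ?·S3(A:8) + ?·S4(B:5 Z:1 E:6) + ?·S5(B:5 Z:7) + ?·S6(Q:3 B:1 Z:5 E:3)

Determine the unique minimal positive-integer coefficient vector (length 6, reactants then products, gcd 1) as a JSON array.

A: 3·8+6·0 = 24 | 3·8+5·0+3·0+2·0 = 24
Q: 3·2+6·0 = 6 | 3·0+5·0+3·0+2·3 = 6
B: 3·0+6·7 = 42 | 3·0+5·5+3·5+2·1 = 42
Z: 3·2+6·5 = 36 | 3·0+5·1+3·7+2·5 = 36
E: 3·4+6·4 = 36 | 3·0+5·6+3·0+2·3 = 36
gcd(3,6,3,5,3,2) = 1

Coefficients: [3, 6, 3, 5, 3, 2]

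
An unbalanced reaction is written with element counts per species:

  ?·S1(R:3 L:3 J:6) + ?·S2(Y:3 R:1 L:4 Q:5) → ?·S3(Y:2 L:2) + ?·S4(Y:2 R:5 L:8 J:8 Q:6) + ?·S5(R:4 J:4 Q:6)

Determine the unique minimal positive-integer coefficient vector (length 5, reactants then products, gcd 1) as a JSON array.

Y: 6·0+6·3 = 18 | 5·2+4·2+1·0 = 18
R: 6·3+6·1 = 24 | 5·0+4·5+1·4 = 24
L: 6·3+6·4 = 42 | 5·2+4·8+1·0 = 42
J: 6·6+6·0 = 36 | 5·0+4·8+1·4 = 36
Q: 6·0+6·5 = 30 | 5·0+4·6+1·6 = 30
gcd(6,6,5,4,1) = 1

Coefficients: [6, 6, 5, 4, 1]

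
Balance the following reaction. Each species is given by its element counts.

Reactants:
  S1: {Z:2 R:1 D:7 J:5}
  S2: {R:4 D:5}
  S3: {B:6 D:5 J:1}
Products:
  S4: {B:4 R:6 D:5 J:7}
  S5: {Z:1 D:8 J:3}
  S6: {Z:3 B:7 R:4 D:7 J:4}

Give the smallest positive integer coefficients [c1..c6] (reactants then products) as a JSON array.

Coefficients: [6, 2, 3, 1, 6, 2]

Z: 6·2+2·0+3·0 = 12 | 1·0+6·1+2·3 = 12
B: 6·0+2·0+3·6 = 18 | 1·4+6·0+2·7 = 18
R: 6·1+2·4+3·0 = 14 | 1·6+6·0+2·4 = 14
D: 6·7+2·5+3·5 = 67 | 1·5+6·8+2·7 = 67
J: 6·5+2·0+3·1 = 33 | 1·7+6·3+2·4 = 33
gcd(6,2,3,1,6,2) = 1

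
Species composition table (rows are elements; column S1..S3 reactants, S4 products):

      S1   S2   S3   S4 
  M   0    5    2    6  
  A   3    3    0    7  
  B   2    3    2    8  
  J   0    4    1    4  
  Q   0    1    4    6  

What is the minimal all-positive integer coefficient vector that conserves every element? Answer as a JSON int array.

Coefficients: [5, 2, 4, 3]

M: 5·0+2·5+4·2 = 18 | 3·6 = 18
A: 5·3+2·3+4·0 = 21 | 3·7 = 21
B: 5·2+2·3+4·2 = 24 | 3·8 = 24
J: 5·0+2·4+4·1 = 12 | 3·4 = 12
Q: 5·0+2·1+4·4 = 18 | 3·6 = 18
gcd(5,2,4,3) = 1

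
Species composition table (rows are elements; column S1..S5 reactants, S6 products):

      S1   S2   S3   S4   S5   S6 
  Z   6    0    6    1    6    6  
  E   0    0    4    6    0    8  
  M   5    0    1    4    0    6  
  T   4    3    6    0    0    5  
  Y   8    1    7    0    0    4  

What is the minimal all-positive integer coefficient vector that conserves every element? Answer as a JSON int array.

Z: 1·6+5·0+1·6+6·1+2·6 = 30 | 5·6 = 30
E: 1·0+5·0+1·4+6·6+2·0 = 40 | 5·8 = 40
M: 1·5+5·0+1·1+6·4+2·0 = 30 | 5·6 = 30
T: 1·4+5·3+1·6+6·0+2·0 = 25 | 5·5 = 25
Y: 1·8+5·1+1·7+6·0+2·0 = 20 | 5·4 = 20
gcd(1,5,1,6,2,5) = 1

Coefficients: [1, 5, 1, 6, 2, 5]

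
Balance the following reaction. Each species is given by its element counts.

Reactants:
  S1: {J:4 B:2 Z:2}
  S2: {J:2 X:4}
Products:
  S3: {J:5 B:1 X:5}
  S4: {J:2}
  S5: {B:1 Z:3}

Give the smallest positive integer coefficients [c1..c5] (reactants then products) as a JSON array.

Coefficients: [3, 5, 4, 1, 2]

J: 3·4+5·2 = 22 | 4·5+1·2+2·0 = 22
B: 3·2+5·0 = 6 | 4·1+1·0+2·1 = 6
Z: 3·2+5·0 = 6 | 4·0+1·0+2·3 = 6
X: 3·0+5·4 = 20 | 4·5+1·0+2·0 = 20
gcd(3,5,4,1,2) = 1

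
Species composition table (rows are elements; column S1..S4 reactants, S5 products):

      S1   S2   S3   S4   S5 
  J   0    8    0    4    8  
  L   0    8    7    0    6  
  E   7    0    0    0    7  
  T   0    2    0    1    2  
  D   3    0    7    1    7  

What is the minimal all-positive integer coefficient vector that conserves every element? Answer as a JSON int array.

Coefficients: [5, 2, 2, 6, 5]

J: 5·0+2·8+2·0+6·4 = 40 | 5·8 = 40
L: 5·0+2·8+2·7+6·0 = 30 | 5·6 = 30
E: 5·7+2·0+2·0+6·0 = 35 | 5·7 = 35
T: 5·0+2·2+2·0+6·1 = 10 | 5·2 = 10
D: 5·3+2·0+2·7+6·1 = 35 | 5·7 = 35
gcd(5,2,2,6,5) = 1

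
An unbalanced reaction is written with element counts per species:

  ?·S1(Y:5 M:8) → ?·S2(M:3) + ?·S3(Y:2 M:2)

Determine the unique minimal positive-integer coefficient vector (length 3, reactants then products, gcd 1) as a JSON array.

Y: 2·5 = 10 | 2·0+5·2 = 10
M: 2·8 = 16 | 2·3+5·2 = 16
gcd(2,2,5) = 1

Coefficients: [2, 2, 5]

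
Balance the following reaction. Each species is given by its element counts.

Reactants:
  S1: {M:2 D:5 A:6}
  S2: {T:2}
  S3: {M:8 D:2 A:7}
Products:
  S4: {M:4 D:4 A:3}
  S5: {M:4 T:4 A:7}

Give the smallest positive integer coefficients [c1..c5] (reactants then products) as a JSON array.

Coefficients: [2, 6, 3, 4, 3]

M: 2·2+6·0+3·8 = 28 | 4·4+3·4 = 28
D: 2·5+6·0+3·2 = 16 | 4·4+3·0 = 16
T: 2·0+6·2+3·0 = 12 | 4·0+3·4 = 12
A: 2·6+6·0+3·7 = 33 | 4·3+3·7 = 33
gcd(2,6,3,4,3) = 1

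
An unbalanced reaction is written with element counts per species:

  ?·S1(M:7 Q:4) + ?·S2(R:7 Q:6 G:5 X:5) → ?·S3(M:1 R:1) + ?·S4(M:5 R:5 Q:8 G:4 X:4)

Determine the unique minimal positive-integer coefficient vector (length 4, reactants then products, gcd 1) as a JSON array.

Coefficients: [4, 4, 3, 5]

M: 4·7+4·0 = 28 | 3·1+5·5 = 28
R: 4·0+4·7 = 28 | 3·1+5·5 = 28
Q: 4·4+4·6 = 40 | 3·0+5·8 = 40
G: 4·0+4·5 = 20 | 3·0+5·4 = 20
X: 4·0+4·5 = 20 | 3·0+5·4 = 20
gcd(4,4,3,5) = 1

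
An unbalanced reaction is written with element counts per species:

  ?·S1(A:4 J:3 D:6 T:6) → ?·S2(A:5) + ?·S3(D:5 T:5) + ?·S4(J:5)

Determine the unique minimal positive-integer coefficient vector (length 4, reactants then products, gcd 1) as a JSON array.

Coefficients: [5, 4, 6, 3]

A: 5·4 = 20 | 4·5+6·0+3·0 = 20
J: 5·3 = 15 | 4·0+6·0+3·5 = 15
D: 5·6 = 30 | 4·0+6·5+3·0 = 30
T: 5·6 = 30 | 4·0+6·5+3·0 = 30
gcd(5,4,6,3) = 1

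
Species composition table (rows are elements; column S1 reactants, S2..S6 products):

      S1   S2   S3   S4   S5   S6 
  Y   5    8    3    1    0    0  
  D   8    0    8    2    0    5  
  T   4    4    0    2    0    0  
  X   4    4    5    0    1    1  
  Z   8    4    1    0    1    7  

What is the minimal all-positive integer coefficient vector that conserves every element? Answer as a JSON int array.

Coefficients: [5, 2, 1, 6, 3, 4]

Y: 5·5 = 25 | 2·8+1·3+6·1+3·0+4·0 = 25
D: 5·8 = 40 | 2·0+1·8+6·2+3·0+4·5 = 40
T: 5·4 = 20 | 2·4+1·0+6·2+3·0+4·0 = 20
X: 5·4 = 20 | 2·4+1·5+6·0+3·1+4·1 = 20
Z: 5·8 = 40 | 2·4+1·1+6·0+3·1+4·7 = 40
gcd(5,2,1,6,3,4) = 1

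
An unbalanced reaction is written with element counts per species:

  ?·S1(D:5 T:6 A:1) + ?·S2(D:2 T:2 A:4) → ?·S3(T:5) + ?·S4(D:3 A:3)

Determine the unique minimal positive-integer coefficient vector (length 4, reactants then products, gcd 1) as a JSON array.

D: 1·5+2·2 = 9 | 2·0+3·3 = 9
T: 1·6+2·2 = 10 | 2·5+3·0 = 10
A: 1·1+2·4 = 9 | 2·0+3·3 = 9
gcd(1,2,2,3) = 1

Coefficients: [1, 2, 2, 3]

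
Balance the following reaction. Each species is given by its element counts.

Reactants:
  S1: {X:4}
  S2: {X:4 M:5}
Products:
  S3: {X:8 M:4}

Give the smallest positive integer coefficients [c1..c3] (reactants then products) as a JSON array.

X: 6·4+4·4 = 40 | 5·8 = 40
M: 6·0+4·5 = 20 | 5·4 = 20
gcd(6,4,5) = 1

Coefficients: [6, 4, 5]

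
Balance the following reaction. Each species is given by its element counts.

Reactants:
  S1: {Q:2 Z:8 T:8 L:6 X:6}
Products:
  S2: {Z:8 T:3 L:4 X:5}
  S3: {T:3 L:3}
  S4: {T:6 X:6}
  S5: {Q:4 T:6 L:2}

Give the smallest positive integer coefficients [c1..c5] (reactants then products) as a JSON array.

Coefficients: [6, 6, 2, 1, 3]

Q: 6·2 = 12 | 6·0+2·0+1·0+3·4 = 12
Z: 6·8 = 48 | 6·8+2·0+1·0+3·0 = 48
T: 6·8 = 48 | 6·3+2·3+1·6+3·6 = 48
L: 6·6 = 36 | 6·4+2·3+1·0+3·2 = 36
X: 6·6 = 36 | 6·5+2·0+1·6+3·0 = 36
gcd(6,6,2,1,3) = 1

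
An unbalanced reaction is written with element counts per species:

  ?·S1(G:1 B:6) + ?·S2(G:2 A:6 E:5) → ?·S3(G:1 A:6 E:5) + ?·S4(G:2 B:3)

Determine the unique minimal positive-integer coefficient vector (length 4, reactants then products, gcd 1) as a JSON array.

Coefficients: [1, 3, 3, 2]

G: 1·1+3·2 = 7 | 3·1+2·2 = 7
B: 1·6+3·0 = 6 | 3·0+2·3 = 6
A: 1·0+3·6 = 18 | 3·6+2·0 = 18
E: 1·0+3·5 = 15 | 3·5+2·0 = 15
gcd(1,3,3,2) = 1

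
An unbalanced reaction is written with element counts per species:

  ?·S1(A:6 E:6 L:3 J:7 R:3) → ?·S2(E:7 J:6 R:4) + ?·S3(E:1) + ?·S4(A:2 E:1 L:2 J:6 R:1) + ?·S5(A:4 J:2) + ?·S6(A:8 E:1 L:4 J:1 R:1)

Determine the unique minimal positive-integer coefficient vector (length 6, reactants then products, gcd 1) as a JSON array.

Coefficients: [4, 2, 6, 2, 1, 2]

A: 4·6 = 24 | 2·0+6·0+2·2+1·4+2·8 = 24
E: 4·6 = 24 | 2·7+6·1+2·1+1·0+2·1 = 24
L: 4·3 = 12 | 2·0+6·0+2·2+1·0+2·4 = 12
J: 4·7 = 28 | 2·6+6·0+2·6+1·2+2·1 = 28
R: 4·3 = 12 | 2·4+6·0+2·1+1·0+2·1 = 12
gcd(4,2,6,2,1,2) = 1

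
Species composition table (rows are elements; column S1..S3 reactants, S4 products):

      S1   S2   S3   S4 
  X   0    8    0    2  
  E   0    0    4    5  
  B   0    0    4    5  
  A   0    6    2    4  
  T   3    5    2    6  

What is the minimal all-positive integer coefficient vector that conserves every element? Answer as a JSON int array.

Coefficients: [3, 1, 5, 4]

X: 3·0+1·8+5·0 = 8 | 4·2 = 8
E: 3·0+1·0+5·4 = 20 | 4·5 = 20
B: 3·0+1·0+5·4 = 20 | 4·5 = 20
A: 3·0+1·6+5·2 = 16 | 4·4 = 16
T: 3·3+1·5+5·2 = 24 | 4·6 = 24
gcd(3,1,5,4) = 1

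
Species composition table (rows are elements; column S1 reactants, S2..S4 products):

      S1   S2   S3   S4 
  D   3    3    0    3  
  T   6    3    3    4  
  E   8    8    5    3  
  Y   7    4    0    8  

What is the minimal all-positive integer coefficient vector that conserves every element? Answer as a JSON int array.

Coefficients: [4, 1, 3, 3]

D: 4·3 = 12 | 1·3+3·0+3·3 = 12
T: 4·6 = 24 | 1·3+3·3+3·4 = 24
E: 4·8 = 32 | 1·8+3·5+3·3 = 32
Y: 4·7 = 28 | 1·4+3·0+3·8 = 28
gcd(4,1,3,3) = 1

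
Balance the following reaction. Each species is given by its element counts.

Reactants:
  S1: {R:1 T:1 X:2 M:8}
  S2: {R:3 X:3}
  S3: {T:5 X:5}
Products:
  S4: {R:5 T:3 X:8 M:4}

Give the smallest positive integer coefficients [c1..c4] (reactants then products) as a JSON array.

R: 1·1+3·3+1·0 = 10 | 2·5 = 10
T: 1·1+3·0+1·5 = 6 | 2·3 = 6
X: 1·2+3·3+1·5 = 16 | 2·8 = 16
M: 1·8+3·0+1·0 = 8 | 2·4 = 8
gcd(1,3,1,2) = 1

Coefficients: [1, 3, 1, 2]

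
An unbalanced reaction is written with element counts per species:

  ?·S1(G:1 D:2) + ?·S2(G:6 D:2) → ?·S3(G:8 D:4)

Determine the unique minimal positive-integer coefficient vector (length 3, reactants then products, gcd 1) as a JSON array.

G: 4·1+6·6 = 40 | 5·8 = 40
D: 4·2+6·2 = 20 | 5·4 = 20
gcd(4,6,5) = 1

Coefficients: [4, 6, 5]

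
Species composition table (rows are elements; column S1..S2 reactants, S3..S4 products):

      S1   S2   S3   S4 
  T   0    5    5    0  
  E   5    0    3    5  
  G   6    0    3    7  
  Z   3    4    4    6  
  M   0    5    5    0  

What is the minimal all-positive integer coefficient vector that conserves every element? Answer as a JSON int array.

Coefficients: [6, 5, 5, 3]

T: 6·0+5·5 = 25 | 5·5+3·0 = 25
E: 6·5+5·0 = 30 | 5·3+3·5 = 30
G: 6·6+5·0 = 36 | 5·3+3·7 = 36
Z: 6·3+5·4 = 38 | 5·4+3·6 = 38
M: 6·0+5·5 = 25 | 5·5+3·0 = 25
gcd(6,5,5,3) = 1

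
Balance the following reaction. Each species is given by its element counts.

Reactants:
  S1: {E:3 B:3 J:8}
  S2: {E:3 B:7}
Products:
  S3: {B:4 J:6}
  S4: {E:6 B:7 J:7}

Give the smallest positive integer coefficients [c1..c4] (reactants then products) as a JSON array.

Coefficients: [5, 3, 2, 4]

E: 5·3+3·3 = 24 | 2·0+4·6 = 24
B: 5·3+3·7 = 36 | 2·4+4·7 = 36
J: 5·8+3·0 = 40 | 2·6+4·7 = 40
gcd(5,3,2,4) = 1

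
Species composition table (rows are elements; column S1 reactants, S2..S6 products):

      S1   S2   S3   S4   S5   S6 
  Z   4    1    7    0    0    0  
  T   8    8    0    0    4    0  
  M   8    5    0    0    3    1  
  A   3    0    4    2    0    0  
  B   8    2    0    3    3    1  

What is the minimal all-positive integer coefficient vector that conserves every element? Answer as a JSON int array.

Coefficients: [2, 1, 1, 1, 2, 5]

Z: 2·4 = 8 | 1·1+1·7+1·0+2·0+5·0 = 8
T: 2·8 = 16 | 1·8+1·0+1·0+2·4+5·0 = 16
M: 2·8 = 16 | 1·5+1·0+1·0+2·3+5·1 = 16
A: 2·3 = 6 | 1·0+1·4+1·2+2·0+5·0 = 6
B: 2·8 = 16 | 1·2+1·0+1·3+2·3+5·1 = 16
gcd(2,1,1,1,2,5) = 1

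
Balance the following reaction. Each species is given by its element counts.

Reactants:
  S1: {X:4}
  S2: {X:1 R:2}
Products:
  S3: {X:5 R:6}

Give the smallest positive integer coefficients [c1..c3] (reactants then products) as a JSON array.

X: 1·4+6·1 = 10 | 2·5 = 10
R: 1·0+6·2 = 12 | 2·6 = 12
gcd(1,6,2) = 1

Coefficients: [1, 6, 2]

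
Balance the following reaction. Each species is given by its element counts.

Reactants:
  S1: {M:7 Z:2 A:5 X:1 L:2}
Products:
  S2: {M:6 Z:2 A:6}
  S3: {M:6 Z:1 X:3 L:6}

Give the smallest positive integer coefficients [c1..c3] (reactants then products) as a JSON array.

Coefficients: [6, 5, 2]

M: 6·7 = 42 | 5·6+2·6 = 42
Z: 6·2 = 12 | 5·2+2·1 = 12
A: 6·5 = 30 | 5·6+2·0 = 30
X: 6·1 = 6 | 5·0+2·3 = 6
L: 6·2 = 12 | 5·0+2·6 = 12
gcd(6,5,2) = 1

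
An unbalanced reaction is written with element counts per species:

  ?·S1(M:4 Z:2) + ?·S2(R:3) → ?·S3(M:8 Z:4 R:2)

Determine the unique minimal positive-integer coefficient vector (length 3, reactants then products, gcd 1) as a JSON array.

Coefficients: [6, 2, 3]

M: 6·4+2·0 = 24 | 3·8 = 24
Z: 6·2+2·0 = 12 | 3·4 = 12
R: 6·0+2·3 = 6 | 3·2 = 6
gcd(6,2,3) = 1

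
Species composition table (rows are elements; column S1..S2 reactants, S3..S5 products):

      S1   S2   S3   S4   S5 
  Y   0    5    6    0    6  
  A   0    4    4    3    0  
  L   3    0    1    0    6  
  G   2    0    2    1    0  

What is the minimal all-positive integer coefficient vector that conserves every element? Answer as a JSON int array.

Y: 5·0+6·5 = 30 | 3·6+4·0+2·6 = 30
A: 5·0+6·4 = 24 | 3·4+4·3+2·0 = 24
L: 5·3+6·0 = 15 | 3·1+4·0+2·6 = 15
G: 5·2+6·0 = 10 | 3·2+4·1+2·0 = 10
gcd(5,6,3,4,2) = 1

Coefficients: [5, 6, 3, 4, 2]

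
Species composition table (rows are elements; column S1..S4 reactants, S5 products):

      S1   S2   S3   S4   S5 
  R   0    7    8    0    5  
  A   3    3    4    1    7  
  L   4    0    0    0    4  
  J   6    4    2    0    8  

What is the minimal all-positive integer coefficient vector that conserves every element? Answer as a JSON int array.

Coefficients: [3, 1, 1, 5, 3]

R: 3·0+1·7+1·8+5·0 = 15 | 3·5 = 15
A: 3·3+1·3+1·4+5·1 = 21 | 3·7 = 21
L: 3·4+1·0+1·0+5·0 = 12 | 3·4 = 12
J: 3·6+1·4+1·2+5·0 = 24 | 3·8 = 24
gcd(3,1,1,5,3) = 1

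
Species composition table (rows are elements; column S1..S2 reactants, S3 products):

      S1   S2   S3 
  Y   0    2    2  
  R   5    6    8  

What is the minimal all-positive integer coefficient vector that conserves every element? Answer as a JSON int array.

Coefficients: [2, 5, 5]

Y: 2·0+5·2 = 10 | 5·2 = 10
R: 2·5+5·6 = 40 | 5·8 = 40
gcd(2,5,5) = 1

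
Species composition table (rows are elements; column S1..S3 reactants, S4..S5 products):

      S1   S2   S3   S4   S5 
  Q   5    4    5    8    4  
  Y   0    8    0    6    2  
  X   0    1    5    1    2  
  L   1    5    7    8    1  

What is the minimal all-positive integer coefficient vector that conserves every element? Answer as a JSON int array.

Q: 6·5+5·4+2·5 = 60 | 5·8+5·4 = 60
Y: 6·0+5·8+2·0 = 40 | 5·6+5·2 = 40
X: 6·0+5·1+2·5 = 15 | 5·1+5·2 = 15
L: 6·1+5·5+2·7 = 45 | 5·8+5·1 = 45
gcd(6,5,2,5,5) = 1

Coefficients: [6, 5, 2, 5, 5]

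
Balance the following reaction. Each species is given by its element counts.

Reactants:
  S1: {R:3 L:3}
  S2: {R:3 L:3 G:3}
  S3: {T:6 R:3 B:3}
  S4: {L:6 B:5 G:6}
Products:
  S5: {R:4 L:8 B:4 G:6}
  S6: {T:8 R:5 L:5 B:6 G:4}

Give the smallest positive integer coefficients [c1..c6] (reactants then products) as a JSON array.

T: 5·0+4·0+4·6+6·0 = 24 | 6·0+3·8 = 24
R: 5·3+4·3+4·3+6·0 = 39 | 6·4+3·5 = 39
L: 5·3+4·3+4·0+6·6 = 63 | 6·8+3·5 = 63
B: 5·0+4·0+4·3+6·5 = 42 | 6·4+3·6 = 42
G: 5·0+4·3+4·0+6·6 = 48 | 6·6+3·4 = 48
gcd(5,4,4,6,6,3) = 1

Coefficients: [5, 4, 4, 6, 6, 3]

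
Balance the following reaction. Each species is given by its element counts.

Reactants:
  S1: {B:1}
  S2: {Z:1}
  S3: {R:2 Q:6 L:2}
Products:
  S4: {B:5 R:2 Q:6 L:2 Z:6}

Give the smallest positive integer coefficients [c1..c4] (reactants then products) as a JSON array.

B: 5·1+6·0+1·0 = 5 | 1·5 = 5
R: 5·0+6·0+1·2 = 2 | 1·2 = 2
Q: 5·0+6·0+1·6 = 6 | 1·6 = 6
L: 5·0+6·0+1·2 = 2 | 1·2 = 2
Z: 5·0+6·1+1·0 = 6 | 1·6 = 6
gcd(5,6,1,1) = 1

Coefficients: [5, 6, 1, 1]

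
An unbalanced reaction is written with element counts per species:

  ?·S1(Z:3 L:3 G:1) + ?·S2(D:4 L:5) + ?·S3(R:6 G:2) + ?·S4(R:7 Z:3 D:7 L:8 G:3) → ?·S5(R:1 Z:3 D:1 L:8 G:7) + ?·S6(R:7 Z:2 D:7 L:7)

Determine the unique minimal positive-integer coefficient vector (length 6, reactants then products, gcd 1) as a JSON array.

Coefficients: [4, 6, 4, 3, 3, 6]

R: 4·0+6·0+4·6+3·7 = 45 | 3·1+6·7 = 45
Z: 4·3+6·0+4·0+3·3 = 21 | 3·3+6·2 = 21
D: 4·0+6·4+4·0+3·7 = 45 | 3·1+6·7 = 45
L: 4·3+6·5+4·0+3·8 = 66 | 3·8+6·7 = 66
G: 4·1+6·0+4·2+3·3 = 21 | 3·7+6·0 = 21
gcd(4,6,4,3,3,6) = 1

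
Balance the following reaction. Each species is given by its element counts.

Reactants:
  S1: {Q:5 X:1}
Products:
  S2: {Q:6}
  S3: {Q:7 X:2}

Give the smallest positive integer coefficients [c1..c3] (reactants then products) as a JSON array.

Coefficients: [4, 1, 2]

Q: 4·5 = 20 | 1·6+2·7 = 20
X: 4·1 = 4 | 1·0+2·2 = 4
gcd(4,1,2) = 1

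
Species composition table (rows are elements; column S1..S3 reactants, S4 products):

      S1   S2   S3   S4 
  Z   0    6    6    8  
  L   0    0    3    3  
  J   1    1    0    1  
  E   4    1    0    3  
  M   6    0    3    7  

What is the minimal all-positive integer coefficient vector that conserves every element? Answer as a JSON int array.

Z: 2·0+1·6+3·6 = 24 | 3·8 = 24
L: 2·0+1·0+3·3 = 9 | 3·3 = 9
J: 2·1+1·1+3·0 = 3 | 3·1 = 3
E: 2·4+1·1+3·0 = 9 | 3·3 = 9
M: 2·6+1·0+3·3 = 21 | 3·7 = 21
gcd(2,1,3,3) = 1

Coefficients: [2, 1, 3, 3]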